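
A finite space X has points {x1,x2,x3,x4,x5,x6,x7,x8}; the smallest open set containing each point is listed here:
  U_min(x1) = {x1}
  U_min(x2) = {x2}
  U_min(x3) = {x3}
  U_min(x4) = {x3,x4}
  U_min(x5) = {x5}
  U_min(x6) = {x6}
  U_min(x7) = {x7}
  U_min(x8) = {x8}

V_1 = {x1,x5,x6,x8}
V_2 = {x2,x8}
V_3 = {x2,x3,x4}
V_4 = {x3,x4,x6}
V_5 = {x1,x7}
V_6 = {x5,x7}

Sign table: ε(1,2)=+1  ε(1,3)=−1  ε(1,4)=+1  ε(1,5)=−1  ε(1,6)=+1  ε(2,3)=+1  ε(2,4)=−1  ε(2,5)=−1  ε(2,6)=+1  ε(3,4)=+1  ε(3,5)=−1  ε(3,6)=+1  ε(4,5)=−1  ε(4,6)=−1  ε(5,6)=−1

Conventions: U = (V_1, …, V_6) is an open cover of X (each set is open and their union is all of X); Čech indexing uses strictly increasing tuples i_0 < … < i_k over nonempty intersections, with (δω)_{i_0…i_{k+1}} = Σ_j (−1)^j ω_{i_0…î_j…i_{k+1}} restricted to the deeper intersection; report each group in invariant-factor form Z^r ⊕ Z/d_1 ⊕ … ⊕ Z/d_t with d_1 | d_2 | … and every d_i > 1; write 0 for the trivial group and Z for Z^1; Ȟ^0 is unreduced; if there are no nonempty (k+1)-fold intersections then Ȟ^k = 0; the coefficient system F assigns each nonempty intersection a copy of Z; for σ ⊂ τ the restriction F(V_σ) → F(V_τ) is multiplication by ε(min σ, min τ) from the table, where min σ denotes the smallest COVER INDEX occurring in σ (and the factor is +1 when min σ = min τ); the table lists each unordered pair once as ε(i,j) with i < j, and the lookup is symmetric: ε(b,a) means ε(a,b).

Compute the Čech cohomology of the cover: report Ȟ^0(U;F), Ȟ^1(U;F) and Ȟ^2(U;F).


Ȟ^0 ≅ Z, Ȟ^1 ≅ Z^2, Ȟ^2 ≅ 0

nonempty overlaps:
  V12={x8} V14={x6} V15={x1} V16={x5} V23={x2} V34={x3,x4} V56={x7}
C dims 6,7; δ0: rk 5, SNF 1^5
degree 0: 6−5−0 = 1 → Ȟ^0 ≅ Z
degree 1: 7−0−5 = 2 → Ȟ^1 ≅ Z^2
degree 2: 0−0−0 = 0 → Ȟ^2 ≅ 0


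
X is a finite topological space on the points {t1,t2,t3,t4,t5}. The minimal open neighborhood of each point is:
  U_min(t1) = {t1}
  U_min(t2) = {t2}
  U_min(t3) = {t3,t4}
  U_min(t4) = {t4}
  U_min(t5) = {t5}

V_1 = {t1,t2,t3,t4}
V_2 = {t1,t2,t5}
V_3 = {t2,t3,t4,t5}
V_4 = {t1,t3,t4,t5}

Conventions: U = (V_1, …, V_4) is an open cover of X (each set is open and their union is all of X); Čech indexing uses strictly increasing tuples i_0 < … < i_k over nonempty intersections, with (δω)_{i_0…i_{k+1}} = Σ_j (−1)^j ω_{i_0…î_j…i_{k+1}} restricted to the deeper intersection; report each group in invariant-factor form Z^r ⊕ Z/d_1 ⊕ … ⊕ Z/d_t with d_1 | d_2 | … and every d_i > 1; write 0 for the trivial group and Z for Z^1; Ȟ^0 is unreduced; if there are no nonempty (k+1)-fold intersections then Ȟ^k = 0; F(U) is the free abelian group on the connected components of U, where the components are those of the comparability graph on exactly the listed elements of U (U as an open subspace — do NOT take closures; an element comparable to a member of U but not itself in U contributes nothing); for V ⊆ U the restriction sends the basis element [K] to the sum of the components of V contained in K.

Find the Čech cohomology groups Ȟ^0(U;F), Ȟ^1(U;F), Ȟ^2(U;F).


Ȟ^0 = Z^4, Ȟ^1 = 0 and Ȟ^2 = 0

cover nerve:
  V12={t1,t2} V13={t2,t3,t4} V14={t1,t3,t4} V23={t2,t5} V24={t1,t5} V34={t3,t4,t5}
  V123={t2} V124={t1} V134={t3,t4} V234={t5}
components per intersection:
  V1: {t1} {t2} {t3,t4}
  V2: {t1} {t2} {t5}
  V3: {t2} {t3,t4} {t5}
  V4: {t1} {t3,t4} {t5}
  V12: {t1} {t2}
  V13: {t2} {t3,t4}
  V14: {t1} {t3,t4}
  V23: {t2} {t5}
  V24: {t1} {t5}
  V34: {t3,t4} {t5}
  V123: {t2}
  V124: {t1}
  V134: {t3,t4}
  V234: {t5}
C dims 12,12,4; δ0: rk 8, SNF 1^8; δ1: rk 4, SNF 1^4
Ȟ^0: (12−8)−0=4 ⇒ Z^4
Ȟ^1: (12−4)−8=0 ⇒ 0
Ȟ^2: (4−0)−4=0 ⇒ 0


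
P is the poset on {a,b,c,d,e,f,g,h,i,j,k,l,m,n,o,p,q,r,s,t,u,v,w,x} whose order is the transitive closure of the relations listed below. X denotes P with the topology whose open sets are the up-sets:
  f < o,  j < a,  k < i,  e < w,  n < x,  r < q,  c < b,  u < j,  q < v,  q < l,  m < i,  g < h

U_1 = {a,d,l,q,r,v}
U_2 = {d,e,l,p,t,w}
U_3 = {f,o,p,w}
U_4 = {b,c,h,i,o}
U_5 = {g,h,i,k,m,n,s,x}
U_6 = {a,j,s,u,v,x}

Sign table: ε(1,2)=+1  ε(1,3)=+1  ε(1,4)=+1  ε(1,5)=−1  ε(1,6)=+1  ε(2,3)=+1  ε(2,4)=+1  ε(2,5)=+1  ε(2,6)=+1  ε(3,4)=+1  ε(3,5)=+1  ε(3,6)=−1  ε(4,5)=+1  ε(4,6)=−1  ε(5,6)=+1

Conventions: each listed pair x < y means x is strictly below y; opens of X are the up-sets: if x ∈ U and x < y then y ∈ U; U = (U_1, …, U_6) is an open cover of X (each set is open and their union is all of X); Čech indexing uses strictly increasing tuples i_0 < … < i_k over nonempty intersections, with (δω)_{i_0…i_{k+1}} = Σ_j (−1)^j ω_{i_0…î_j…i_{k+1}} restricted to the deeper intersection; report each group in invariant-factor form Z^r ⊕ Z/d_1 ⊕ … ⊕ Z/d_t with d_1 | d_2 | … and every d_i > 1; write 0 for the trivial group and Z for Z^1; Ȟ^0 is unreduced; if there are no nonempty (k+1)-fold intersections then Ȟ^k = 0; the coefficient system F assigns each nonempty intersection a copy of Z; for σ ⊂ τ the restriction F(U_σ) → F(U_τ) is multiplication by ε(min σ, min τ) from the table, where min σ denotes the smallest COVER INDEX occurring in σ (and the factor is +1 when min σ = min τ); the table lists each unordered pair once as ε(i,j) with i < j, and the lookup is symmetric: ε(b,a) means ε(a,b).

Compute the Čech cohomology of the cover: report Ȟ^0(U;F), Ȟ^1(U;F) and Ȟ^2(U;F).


nonempty intersections:
  U12={d,l} U16={a,v} U23={p,w} U34={o} U45={h,i} U56={s,x}
C dims 6,6; δ0: rk 5, SNF 1^5
Ȟ^0: (6−5)−0=1 ⇒ Z
Ȟ^1: (6−0)−5=1 ⇒ Z
Ȟ^2: (0−0)−0=0 ⇒ 0

Ȟ^0(U;F) ≅ Z, Ȟ^1(U;F) ≅ Z and Ȟ^2(U;F) ≅ 0


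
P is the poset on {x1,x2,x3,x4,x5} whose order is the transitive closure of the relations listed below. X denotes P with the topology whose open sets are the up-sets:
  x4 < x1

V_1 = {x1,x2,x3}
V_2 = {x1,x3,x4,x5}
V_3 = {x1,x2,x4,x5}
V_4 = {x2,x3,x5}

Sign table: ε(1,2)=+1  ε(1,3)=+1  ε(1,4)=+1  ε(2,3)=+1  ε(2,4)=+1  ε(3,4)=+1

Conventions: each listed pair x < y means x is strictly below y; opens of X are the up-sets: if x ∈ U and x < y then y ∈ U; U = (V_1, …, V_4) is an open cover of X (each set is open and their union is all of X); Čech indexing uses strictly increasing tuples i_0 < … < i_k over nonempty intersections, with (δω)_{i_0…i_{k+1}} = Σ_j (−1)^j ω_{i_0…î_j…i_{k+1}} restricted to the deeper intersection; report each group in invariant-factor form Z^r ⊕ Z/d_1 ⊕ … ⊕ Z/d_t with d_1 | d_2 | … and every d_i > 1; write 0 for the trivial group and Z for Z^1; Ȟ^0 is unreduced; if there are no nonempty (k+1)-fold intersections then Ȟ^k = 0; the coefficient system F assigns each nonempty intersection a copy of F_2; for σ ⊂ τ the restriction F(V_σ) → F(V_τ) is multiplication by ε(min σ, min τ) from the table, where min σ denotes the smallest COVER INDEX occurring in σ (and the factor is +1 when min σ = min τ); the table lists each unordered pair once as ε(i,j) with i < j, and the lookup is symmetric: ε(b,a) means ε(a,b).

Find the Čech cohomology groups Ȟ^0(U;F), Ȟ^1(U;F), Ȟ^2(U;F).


nonempty intersections:
  V12={x1,x3} V13={x1,x2} V14={x2,x3} V23={x1,x4,x5} V24={x3,x5} V34={x2,x5}
  V123={x1} V124={x3} V134={x2} V234={x5}
C dims 4,6,4; δ0: rk_F2 3; δ1: rk_F2 3
Ȟ^0: (4−3)−0=1 ⇒ Z/2
Ȟ^1: (6−3)−3=0 ⇒ 0
Ȟ^2: (4−0)−3=1 ⇒ Z/2

Ȟ^0(U;F) ≅ Z/2, Ȟ^1(U;F) ≅ 0 and Ȟ^2(U;F) ≅ Z/2


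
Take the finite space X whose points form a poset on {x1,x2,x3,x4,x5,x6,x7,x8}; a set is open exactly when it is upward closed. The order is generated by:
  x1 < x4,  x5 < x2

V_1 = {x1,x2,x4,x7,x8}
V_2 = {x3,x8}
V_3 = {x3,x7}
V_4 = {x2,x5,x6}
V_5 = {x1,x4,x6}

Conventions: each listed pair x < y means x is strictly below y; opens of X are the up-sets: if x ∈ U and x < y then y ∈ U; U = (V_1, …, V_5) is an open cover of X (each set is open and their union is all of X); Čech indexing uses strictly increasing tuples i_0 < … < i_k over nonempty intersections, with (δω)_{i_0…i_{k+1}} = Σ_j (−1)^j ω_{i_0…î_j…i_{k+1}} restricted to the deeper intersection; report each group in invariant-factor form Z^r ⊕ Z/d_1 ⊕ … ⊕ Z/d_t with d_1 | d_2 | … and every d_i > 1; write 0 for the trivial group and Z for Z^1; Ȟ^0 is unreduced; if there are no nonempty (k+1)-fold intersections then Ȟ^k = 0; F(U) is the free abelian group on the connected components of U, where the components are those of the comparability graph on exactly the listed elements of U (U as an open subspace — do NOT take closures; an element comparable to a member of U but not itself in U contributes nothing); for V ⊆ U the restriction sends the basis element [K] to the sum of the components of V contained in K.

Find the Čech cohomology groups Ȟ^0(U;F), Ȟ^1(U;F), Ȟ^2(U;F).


cover nerve:
  V12={x8} V13={x7} V14={x2} V15={x1,x4} V23={x3} V45={x6}
components per intersection:
  V1: {x1,x4} {x2} {x7} {x8}
  V2: {x3} {x8}
  V3: {x3} {x7}
  V4: {x2,x5} {x6}
  V5: {x1,x4} {x6}
  V12: {x8}
  V13: {x7}
  V14: {x2}
  V15: {x1,x4}
  V23: {x3}
  V45: {x6}
C dims 12,6; δ0: rk 6, SNF 1^6
Ȟ^0: (12−6)−0=6 ⇒ Z^6
Ȟ^1: (6−0)−6=0 ⇒ 0
Ȟ^2: (0−0)−0=0 ⇒ 0

Ȟ^0 ≅ Z^6; Ȟ^1 ≅ 0; Ȟ^2 ≅ 0


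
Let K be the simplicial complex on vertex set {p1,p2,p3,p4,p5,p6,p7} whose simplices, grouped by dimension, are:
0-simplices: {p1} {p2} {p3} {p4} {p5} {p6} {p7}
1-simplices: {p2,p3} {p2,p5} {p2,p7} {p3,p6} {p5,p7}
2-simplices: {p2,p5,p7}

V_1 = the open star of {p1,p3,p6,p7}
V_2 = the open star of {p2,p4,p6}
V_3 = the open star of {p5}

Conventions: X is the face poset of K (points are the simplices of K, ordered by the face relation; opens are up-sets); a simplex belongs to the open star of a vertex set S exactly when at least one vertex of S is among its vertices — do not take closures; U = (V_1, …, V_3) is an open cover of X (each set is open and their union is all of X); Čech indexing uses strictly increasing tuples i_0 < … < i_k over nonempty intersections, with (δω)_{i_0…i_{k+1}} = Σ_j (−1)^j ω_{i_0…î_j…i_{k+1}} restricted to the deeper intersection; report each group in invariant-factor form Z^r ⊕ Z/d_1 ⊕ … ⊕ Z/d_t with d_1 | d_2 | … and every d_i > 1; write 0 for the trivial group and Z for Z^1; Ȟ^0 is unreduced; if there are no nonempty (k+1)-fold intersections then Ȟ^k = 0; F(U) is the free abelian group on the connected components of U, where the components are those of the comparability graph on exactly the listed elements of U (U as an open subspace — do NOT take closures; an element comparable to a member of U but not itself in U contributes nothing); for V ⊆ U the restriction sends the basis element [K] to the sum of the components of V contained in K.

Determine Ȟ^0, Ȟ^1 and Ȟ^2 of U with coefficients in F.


nonempty overlaps:
  V1={{p1},{p3},{p6},{p7},{p2,p3},{p2,p7},{p3,p6},{p5,p7},{p2,p5,p7}} V2={{p2},{p4},{p6},{p2,p3},{p2,p5},{p2,p7},{p3,p6},{p2,p5,p7}} V3={{p5},{p2,p5},{p5,p7},{p2,p5,p7}}
  V12={{p6},{p2,p3},{p2,p7},{p3,p6},{p2,p5,p7}} V13={{p5,p7},{p2,p5,p7}} V23={{p2,p5},{p2,p5,p7}}
  V123={{p2,p5,p7}}
components per intersection:
  V1: {{p1}} {{p3},{p6},{p2,p3},{p3,p6}} {{p7},{p2,p7},{p5,p7},{p2,p5,p7}}
  V2: {{p2},{p2,p3},{p2,p5},{p2,p7},{p2,p5,p7}} {{p4}} {{p6},{p3,p6}}
  V3: {{p5},{p2,p5},{p5,p7},{p2,p5,p7}}
  V12: {{p6},{p3,p6}} {{p2,p3}} {{p2,p7},{p2,p5,p7}}
  V13: {{p5,p7},{p2,p5,p7}}
  V23: {{p2,p5},{p2,p5,p7}}
  V123: {{p2,p5,p7}}
C dims 7,5,1; δ0: rk 4, SNF 1^4; δ1: rk 1, SNF 1^1
degree 0: 7−4−0 = 3 → Ȟ^0 ≅ Z^3
degree 1: 5−1−4 = 0 → Ȟ^1 ≅ 0
degree 2: 1−0−1 = 0 → Ȟ^2 ≅ 0

Ȟ^0 = Z^3, Ȟ^1 = 0 and Ȟ^2 = 0


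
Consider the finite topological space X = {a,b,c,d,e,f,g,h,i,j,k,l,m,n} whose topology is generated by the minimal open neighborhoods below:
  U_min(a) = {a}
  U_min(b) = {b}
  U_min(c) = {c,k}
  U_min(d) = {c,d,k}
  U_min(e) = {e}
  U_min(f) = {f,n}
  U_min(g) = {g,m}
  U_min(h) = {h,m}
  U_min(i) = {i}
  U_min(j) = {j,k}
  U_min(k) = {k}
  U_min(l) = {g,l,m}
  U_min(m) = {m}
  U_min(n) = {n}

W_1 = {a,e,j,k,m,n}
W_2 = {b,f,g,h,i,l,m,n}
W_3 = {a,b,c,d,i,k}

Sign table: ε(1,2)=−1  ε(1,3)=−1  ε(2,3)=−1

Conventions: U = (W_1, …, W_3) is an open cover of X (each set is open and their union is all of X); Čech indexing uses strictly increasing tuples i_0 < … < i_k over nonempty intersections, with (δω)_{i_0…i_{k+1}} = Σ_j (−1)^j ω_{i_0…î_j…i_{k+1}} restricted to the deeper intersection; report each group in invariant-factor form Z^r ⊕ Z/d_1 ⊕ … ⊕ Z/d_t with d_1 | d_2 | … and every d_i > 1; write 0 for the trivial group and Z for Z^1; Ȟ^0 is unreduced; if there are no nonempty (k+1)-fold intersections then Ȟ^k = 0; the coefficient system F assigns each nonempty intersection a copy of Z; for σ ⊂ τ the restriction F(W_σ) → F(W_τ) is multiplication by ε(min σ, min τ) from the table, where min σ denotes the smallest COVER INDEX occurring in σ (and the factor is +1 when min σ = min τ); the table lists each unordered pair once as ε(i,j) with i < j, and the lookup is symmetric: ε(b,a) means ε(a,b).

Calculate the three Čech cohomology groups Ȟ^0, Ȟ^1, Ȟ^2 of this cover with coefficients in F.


intersection data:
  W12={m,n} W13={a,k} W23={b,i}
C dims 3,3; δ0: rk 3, SNF 1^2·2
Ȟ^0 = (3 − 3) − 0 = 0, so Ȟ^0 ≅ 0
Ȟ^1 = (3 − 0) − 3 = 0 plus torsion [2], so Ȟ^1 ≅ Z/2
Ȟ^2 = (0 − 0) − 0 = 0, so Ȟ^2 ≅ 0

Ȟ^0(U;F) ≅ 0, Ȟ^1(U;F) ≅ Z/2 and Ȟ^2(U;F) ≅ 0


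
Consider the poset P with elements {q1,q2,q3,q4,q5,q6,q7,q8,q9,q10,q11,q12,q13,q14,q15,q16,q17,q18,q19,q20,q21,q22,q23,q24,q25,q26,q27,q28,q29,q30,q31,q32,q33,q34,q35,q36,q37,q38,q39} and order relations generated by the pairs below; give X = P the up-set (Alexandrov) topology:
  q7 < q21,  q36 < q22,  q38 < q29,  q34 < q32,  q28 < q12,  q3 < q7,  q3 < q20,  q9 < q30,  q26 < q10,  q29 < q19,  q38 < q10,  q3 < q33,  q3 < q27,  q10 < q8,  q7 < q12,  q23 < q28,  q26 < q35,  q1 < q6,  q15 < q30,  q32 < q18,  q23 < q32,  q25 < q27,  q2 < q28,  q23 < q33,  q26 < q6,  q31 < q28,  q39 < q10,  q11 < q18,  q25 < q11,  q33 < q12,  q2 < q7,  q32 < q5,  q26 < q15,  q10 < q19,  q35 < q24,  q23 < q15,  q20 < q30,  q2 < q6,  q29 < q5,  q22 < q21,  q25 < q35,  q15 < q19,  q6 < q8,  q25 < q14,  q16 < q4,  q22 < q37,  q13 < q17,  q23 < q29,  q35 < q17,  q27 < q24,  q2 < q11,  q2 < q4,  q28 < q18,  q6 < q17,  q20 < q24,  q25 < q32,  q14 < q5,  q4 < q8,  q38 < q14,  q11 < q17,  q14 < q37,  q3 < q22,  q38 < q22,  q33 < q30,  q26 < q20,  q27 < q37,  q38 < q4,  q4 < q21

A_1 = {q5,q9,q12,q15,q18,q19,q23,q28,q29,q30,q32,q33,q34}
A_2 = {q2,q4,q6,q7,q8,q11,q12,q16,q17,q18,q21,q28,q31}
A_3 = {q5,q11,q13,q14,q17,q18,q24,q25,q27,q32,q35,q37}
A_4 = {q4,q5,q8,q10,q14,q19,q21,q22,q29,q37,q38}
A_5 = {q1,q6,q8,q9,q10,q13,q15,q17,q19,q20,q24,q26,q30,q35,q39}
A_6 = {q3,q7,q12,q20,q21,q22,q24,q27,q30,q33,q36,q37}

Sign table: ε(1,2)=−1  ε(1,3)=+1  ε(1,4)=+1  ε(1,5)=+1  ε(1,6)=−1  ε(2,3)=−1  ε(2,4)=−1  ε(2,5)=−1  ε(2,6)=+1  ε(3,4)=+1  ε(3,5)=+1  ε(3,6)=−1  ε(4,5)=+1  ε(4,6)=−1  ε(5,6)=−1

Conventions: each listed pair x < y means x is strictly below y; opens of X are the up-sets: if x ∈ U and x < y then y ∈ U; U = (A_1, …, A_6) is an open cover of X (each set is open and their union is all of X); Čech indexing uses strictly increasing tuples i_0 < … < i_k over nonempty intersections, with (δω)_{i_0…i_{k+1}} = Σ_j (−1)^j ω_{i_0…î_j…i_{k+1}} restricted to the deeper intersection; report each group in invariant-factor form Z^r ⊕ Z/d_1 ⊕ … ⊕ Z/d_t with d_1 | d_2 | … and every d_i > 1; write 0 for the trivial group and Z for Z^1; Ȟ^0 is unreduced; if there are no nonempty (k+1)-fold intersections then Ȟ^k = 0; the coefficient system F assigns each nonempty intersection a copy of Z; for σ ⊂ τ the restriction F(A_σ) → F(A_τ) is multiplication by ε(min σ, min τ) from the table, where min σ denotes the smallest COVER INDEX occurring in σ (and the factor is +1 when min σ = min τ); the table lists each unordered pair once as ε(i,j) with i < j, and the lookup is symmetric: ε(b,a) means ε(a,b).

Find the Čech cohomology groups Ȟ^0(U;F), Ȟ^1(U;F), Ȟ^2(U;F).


Ȟ^0 ≅ Z, Ȟ^1 ≅ 0, Ȟ^2 ≅ Z/2

intersection data:
  A12={q12,q18,q28} A13={q5,q18,q32} A14={q5,q19,q29} A15={q9,q15,q19,q30} A16={q12,q30,q33} A23={q11,q17,q18} A24={q4,q8,q21} A25={q6,q8,q17} A26={q7,q12,q21} A34={q5,q14,q37} A35={q13,q17,q24,q35} A36={q24,q27,q37} A45={q8,q10,q19} A46={q21,q22,q37} A56={q20,q24,q30}
  A123={q18} A126={q12} A134={q5} A145={q19} A156={q30} A235={q17} A245={q8} A246={q21} A346={q37} A356={q24}
C dims 6,15,10; δ0: rk 5, SNF 1^5; δ1: rk 10, SNF 1^9·2
Ȟ^0 = (6 − 5) − 0 = 1, so Ȟ^0 ≅ Z
Ȟ^1 = (15 − 10) − 5 = 0, so Ȟ^1 ≅ 0
Ȟ^2 = (10 − 0) − 10 = 0 plus torsion [2], so Ȟ^2 ≅ Z/2


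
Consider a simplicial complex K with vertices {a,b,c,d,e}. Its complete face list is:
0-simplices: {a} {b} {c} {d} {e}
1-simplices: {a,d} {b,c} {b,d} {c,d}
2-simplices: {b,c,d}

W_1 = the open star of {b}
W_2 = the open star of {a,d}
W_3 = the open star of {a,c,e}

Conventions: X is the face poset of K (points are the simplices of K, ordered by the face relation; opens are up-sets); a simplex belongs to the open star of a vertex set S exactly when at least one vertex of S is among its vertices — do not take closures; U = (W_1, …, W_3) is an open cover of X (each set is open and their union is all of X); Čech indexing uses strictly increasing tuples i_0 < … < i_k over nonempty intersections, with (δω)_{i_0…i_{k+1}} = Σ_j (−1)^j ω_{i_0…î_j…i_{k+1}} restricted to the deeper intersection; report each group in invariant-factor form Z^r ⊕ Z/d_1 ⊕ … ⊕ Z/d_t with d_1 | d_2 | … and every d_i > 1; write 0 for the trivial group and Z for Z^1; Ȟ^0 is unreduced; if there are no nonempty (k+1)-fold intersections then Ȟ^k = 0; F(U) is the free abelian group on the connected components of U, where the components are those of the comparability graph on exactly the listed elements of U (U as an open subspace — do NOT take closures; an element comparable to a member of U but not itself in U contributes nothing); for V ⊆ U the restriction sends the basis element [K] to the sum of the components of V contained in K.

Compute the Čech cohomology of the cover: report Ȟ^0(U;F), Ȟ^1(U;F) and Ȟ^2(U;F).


Ȟ^0(U;F) ≅ Z^2; Ȟ^1(U;F) ≅ 0; Ȟ^2(U;F) ≅ 0

nerve simplices:
  W1={{b},{b,c},{b,d},{b,c,d}} W2={{a},{d},{a,d},{b,d},{c,d},{b,c,d}} W3={{a},{c},{e},{a,d},{b,c},{c,d},{b,c,d}}
  W12={{b,d},{b,c,d}} W13={{b,c},{b,c,d}} W23={{a},{a,d},{c,d},{b,c,d}}
  W123={{b,c,d}}
components per intersection:
  W1: {{b},{b,c},{b,d},{b,c,d}}
  W2: {{a},{d},{a,d},{b,d},{c,d},{b,c,d}}
  W3: {{a},{a,d}} {{c},{b,c},{c,d},{b,c,d}} {{e}}
  W12: {{b,d},{b,c,d}}
  W13: {{b,c},{b,c,d}}
  W23: {{a},{a,d}} {{c,d},{b,c,d}}
  W123: {{b,c,d}}
C dims 5,4,1; δ0: rk 3, SNF 1^3; δ1: rk 1, SNF 1^1
degree 0: 5−3−0 = 2 → Ȟ^0 ≅ Z^2
degree 1: 4−1−3 = 0 → Ȟ^1 ≅ 0
degree 2: 1−0−1 = 0 → Ȟ^2 ≅ 0


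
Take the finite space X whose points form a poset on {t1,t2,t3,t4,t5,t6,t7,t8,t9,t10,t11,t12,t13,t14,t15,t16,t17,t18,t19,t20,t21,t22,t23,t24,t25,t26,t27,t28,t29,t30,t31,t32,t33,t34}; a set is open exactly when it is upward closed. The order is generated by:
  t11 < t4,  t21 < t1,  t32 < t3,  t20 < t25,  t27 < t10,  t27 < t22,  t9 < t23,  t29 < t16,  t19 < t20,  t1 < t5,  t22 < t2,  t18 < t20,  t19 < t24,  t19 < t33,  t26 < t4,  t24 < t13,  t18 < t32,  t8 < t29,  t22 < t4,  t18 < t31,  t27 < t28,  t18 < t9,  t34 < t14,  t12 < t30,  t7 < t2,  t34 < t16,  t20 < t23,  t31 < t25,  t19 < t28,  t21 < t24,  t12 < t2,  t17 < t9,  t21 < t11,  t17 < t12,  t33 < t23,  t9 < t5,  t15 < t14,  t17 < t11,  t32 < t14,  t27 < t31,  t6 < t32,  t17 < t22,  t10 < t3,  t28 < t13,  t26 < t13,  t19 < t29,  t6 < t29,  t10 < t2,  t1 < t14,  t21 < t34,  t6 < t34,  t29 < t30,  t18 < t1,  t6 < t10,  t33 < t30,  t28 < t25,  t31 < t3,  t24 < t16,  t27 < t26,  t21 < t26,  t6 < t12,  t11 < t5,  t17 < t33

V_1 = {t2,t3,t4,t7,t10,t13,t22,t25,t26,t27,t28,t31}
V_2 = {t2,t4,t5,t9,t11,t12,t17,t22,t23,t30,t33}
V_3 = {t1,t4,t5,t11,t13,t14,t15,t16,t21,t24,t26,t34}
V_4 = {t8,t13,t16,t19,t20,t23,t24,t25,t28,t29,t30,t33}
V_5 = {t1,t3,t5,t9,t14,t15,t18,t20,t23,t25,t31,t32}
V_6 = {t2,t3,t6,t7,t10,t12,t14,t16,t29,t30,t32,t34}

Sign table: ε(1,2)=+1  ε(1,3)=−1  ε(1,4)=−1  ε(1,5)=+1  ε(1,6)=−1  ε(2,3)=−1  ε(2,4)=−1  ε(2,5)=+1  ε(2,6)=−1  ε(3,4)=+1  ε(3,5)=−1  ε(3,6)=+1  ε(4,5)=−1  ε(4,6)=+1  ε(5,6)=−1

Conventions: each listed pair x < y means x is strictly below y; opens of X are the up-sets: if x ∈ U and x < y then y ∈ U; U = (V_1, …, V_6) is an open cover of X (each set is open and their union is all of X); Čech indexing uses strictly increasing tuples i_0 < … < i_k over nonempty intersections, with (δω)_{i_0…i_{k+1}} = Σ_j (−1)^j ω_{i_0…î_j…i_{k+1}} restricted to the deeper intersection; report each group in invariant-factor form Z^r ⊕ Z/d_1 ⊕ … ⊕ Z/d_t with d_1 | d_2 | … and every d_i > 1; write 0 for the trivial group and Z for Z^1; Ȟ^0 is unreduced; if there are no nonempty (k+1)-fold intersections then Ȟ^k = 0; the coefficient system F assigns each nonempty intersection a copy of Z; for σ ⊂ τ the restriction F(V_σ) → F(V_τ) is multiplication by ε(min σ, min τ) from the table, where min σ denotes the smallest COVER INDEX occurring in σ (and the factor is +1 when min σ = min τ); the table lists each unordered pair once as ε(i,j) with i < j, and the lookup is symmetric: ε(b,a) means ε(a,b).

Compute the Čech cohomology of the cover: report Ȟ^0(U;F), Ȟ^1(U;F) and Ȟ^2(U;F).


cover nerve:
  V12={t2,t4,t22} V13={t4,t13,t26} V14={t13,t25,t28} V15={t3,t25,t31} V16={t2,t3,t7,t10} V23={t4,t5,t11} V24={t23,t30,t33} V25={t5,t9,t23} V26={t2,t12,t30} V34={t13,t16,t24} V35={t1,t5,t14,t15} V36={t14,t16,t34} V45={t20,t23,t25} V46={t16,t29,t30} V56={t3,t14,t32}
  V123={t4} V126={t2} V134={t13} V145={t25} V156={t3} V235={t5} V245={t23} V246={t30} V346={t16} V356={t14}
C dims 6,15,10; δ0: rk 5, SNF 1^5; δ1: rk 10, SNF 1^9·2
Ȟ^0: (6−5)−0=1 ⇒ Z
Ȟ^1: (15−10)−5=0 ⇒ 0
Ȟ^2: (10−0)−10=0 plus torsion [2] ⇒ Z/2

Ȟ^0(U;F) ≅ Z; Ȟ^1(U;F) ≅ 0; Ȟ^2(U;F) ≅ Z/2


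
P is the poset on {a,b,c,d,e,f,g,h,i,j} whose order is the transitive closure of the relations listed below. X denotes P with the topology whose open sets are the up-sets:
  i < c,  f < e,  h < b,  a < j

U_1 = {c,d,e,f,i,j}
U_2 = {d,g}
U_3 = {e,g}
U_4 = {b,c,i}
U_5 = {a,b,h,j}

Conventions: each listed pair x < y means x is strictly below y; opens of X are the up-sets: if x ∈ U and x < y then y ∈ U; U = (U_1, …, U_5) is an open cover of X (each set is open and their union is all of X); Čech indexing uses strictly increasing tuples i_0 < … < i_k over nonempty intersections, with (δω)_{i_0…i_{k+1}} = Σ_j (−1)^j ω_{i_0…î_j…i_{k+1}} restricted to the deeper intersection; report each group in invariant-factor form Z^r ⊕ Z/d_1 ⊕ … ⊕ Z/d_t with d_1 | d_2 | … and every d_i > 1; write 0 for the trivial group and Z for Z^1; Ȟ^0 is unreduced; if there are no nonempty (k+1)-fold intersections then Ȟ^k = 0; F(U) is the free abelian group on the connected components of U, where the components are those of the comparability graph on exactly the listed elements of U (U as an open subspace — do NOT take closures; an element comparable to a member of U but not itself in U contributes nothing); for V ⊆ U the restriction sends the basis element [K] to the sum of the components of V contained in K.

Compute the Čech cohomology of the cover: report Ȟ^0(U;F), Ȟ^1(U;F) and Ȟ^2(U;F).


Ȟ^0 ≅ Z^6; Ȟ^1 ≅ 0; Ȟ^2 ≅ 0

intersection data:
  U12={d} U13={e} U14={c,i} U15={j} U23={g} U45={b}
components per intersection:
  U1: {c,i} {d} {e,f} {j}
  U2: {d} {g}
  U3: {e} {g}
  U4: {b} {c,i}
  U5: {a,j} {b,h}
  U12: {d}
  U13: {e}
  U14: {c,i}
  U15: {j}
  U23: {g}
  U45: {b}
C dims 12,6; δ0: rk 6, SNF 1^6
Ȟ^0 = (12 − 6) − 0 = 6, so Ȟ^0 ≅ Z^6
Ȟ^1 = (6 − 0) − 6 = 0, so Ȟ^1 ≅ 0
Ȟ^2 = (0 − 0) − 0 = 0, so Ȟ^2 ≅ 0


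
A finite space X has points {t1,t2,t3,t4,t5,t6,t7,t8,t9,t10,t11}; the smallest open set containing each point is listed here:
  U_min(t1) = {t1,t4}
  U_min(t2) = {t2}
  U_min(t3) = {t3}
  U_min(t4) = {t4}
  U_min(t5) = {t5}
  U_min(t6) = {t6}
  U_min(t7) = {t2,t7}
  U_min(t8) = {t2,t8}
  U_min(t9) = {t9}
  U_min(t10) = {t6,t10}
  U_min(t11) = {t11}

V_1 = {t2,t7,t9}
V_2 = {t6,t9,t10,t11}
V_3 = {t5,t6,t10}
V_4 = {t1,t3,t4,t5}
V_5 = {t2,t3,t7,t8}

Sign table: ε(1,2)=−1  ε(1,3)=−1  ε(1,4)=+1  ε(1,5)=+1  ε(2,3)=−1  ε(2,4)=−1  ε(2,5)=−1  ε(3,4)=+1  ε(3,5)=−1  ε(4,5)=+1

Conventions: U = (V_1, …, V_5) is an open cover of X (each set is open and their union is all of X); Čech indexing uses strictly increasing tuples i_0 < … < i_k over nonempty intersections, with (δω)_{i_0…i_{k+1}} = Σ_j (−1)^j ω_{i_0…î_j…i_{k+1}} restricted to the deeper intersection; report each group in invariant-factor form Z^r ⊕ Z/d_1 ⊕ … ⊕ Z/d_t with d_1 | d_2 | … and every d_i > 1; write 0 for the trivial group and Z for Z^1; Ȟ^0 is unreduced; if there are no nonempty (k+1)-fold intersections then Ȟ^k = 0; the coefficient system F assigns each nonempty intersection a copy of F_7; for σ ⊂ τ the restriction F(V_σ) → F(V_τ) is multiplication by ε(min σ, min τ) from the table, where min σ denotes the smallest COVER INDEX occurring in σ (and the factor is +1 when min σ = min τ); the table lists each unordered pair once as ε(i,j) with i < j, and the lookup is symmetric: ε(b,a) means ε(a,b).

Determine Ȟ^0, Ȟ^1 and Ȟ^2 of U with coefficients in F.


Ȟ^0 ≅ Z/7,  Ȟ^1 ≅ Z/7,  Ȟ^2 ≅ 0

nerve of the cover:
  V12={t9} V15={t2,t7} V23={t6,t10} V34={t5} V45={t3}
C dims 5,5; δ0: rk_F7 4
Ȟ^0 = (5 − 4) − 0 = 1, so Ȟ^0 ≅ Z/7
Ȟ^1 = (5 − 0) − 4 = 1, so Ȟ^1 ≅ Z/7
Ȟ^2 = (0 − 0) − 0 = 0, so Ȟ^2 ≅ 0


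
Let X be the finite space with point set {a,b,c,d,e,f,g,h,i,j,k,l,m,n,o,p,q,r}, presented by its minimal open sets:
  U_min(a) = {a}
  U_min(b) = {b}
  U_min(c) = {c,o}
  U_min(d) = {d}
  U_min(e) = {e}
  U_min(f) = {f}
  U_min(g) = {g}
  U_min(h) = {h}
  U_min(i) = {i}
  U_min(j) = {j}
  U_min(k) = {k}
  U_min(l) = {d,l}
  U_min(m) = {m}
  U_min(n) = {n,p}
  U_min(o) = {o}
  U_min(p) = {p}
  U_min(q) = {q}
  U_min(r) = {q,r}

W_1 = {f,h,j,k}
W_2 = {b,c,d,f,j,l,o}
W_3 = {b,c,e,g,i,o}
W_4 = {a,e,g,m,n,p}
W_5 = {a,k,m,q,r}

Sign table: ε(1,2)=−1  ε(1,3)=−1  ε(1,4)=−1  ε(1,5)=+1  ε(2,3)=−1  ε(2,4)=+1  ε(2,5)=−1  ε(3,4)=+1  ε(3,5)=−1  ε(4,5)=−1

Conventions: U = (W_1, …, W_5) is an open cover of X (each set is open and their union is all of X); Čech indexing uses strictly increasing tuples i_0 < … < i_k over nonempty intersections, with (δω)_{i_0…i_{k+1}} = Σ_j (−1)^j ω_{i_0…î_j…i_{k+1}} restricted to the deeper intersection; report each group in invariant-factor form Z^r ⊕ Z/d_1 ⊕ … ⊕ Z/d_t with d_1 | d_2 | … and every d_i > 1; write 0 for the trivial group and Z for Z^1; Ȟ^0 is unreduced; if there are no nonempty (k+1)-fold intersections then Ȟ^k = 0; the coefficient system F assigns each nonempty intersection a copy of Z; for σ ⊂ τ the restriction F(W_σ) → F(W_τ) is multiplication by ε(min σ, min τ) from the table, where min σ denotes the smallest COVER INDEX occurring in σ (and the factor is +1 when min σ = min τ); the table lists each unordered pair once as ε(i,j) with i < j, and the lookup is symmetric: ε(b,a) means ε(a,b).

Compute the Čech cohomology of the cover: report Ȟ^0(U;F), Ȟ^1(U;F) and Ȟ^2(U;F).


Ȟ^0 ≅ 0,  Ȟ^1 ≅ Z/2,  Ȟ^2 ≅ 0

nerve of the cover:
  W12={f,j} W15={k} W23={b,c,o} W34={e,g} W45={a,m}
C dims 5,5; δ0: rk 5, SNF 1^4·2
Ȟ^0 = (5 − 5) − 0 = 0, so Ȟ^0 ≅ 0
Ȟ^1 = (5 − 0) − 5 = 0 plus torsion [2], so Ȟ^1 ≅ Z/2
Ȟ^2 = (0 − 0) − 0 = 0, so Ȟ^2 ≅ 0


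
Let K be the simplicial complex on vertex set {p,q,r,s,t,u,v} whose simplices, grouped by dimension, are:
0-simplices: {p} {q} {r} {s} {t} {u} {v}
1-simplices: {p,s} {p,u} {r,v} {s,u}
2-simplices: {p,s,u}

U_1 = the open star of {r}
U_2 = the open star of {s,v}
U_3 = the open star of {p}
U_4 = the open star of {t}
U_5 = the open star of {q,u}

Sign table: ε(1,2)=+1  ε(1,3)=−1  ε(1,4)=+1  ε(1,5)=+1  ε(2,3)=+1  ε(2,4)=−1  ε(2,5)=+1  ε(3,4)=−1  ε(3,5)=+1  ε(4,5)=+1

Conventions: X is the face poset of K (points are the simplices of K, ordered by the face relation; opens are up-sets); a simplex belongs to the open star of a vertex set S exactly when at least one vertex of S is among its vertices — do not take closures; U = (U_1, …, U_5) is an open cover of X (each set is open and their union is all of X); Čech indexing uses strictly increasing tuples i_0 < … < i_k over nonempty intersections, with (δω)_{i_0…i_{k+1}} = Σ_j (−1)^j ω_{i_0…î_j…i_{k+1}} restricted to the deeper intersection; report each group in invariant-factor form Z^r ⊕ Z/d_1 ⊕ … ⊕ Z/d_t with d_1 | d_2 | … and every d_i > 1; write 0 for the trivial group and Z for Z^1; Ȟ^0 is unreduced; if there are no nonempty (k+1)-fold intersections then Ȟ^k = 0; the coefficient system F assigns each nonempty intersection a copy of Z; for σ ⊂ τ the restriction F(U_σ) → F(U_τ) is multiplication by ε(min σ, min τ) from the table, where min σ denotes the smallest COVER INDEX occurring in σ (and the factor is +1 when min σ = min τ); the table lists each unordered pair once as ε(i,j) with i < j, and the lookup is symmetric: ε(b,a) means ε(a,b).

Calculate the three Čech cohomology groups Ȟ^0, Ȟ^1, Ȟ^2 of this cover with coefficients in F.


cover nerve:
  U1={{r},{r,v}} U2={{s},{v},{p,s},{r,v},{s,u},{p,s,u}} U3={{p},{p,s},{p,u},{p,s,u}} U4={{t}} U5={{q},{u},{p,u},{s,u},{p,s,u}}
  U12={{r,v}} U23={{p,s},{p,s,u}} U25={{s,u},{p,s,u}} U35={{p,u},{p,s,u}}
  U235={{p,s,u}}
C dims 5,4,1; δ0: rk 3, SNF 1^3; δ1: rk 1, SNF 1^1
Ȟ^0: (5−3)−0=2 ⇒ Z^2
Ȟ^1: (4−1)−3=0 ⇒ 0
Ȟ^2: (1−0)−1=0 ⇒ 0

Ȟ^0(U;F) ≅ Z^2,  Ȟ^1(U;F) ≅ 0,  Ȟ^2(U;F) ≅ 0


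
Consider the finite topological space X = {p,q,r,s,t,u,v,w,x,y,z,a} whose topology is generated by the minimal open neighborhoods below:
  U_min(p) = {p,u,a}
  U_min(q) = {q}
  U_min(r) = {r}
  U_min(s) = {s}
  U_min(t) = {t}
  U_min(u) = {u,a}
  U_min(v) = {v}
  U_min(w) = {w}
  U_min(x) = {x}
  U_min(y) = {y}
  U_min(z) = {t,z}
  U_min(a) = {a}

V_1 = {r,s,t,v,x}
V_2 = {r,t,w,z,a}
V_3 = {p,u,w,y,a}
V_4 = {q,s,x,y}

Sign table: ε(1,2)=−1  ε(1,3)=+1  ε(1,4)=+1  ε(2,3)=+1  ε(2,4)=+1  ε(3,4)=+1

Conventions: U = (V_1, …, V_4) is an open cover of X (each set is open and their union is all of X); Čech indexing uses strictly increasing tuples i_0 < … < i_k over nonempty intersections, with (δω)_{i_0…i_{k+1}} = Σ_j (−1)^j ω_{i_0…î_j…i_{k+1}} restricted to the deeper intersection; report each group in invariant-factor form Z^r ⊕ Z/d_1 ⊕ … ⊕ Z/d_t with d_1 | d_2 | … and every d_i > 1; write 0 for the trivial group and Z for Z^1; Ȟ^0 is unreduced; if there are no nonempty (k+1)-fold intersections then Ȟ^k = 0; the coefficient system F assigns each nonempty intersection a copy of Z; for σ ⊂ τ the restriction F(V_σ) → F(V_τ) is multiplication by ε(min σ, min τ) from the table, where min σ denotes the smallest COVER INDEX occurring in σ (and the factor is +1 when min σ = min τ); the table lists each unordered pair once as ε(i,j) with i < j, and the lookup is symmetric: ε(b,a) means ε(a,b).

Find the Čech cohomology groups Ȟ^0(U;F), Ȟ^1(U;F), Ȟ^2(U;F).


Ȟ^0 ≅ 0, Ȟ^1 ≅ Z/2, Ȟ^2 ≅ 0

nerve of the cover:
  V12={r,t} V14={s,x} V23={w,a} V34={y}
C dims 4,4; δ0: rk 4, SNF 1^3·2
Ȟ^0 = (4 − 4) − 0 = 0, so Ȟ^0 ≅ 0
Ȟ^1 = (4 − 0) − 4 = 0 plus torsion [2], so Ȟ^1 ≅ Z/2
Ȟ^2 = (0 − 0) − 0 = 0, so Ȟ^2 ≅ 0


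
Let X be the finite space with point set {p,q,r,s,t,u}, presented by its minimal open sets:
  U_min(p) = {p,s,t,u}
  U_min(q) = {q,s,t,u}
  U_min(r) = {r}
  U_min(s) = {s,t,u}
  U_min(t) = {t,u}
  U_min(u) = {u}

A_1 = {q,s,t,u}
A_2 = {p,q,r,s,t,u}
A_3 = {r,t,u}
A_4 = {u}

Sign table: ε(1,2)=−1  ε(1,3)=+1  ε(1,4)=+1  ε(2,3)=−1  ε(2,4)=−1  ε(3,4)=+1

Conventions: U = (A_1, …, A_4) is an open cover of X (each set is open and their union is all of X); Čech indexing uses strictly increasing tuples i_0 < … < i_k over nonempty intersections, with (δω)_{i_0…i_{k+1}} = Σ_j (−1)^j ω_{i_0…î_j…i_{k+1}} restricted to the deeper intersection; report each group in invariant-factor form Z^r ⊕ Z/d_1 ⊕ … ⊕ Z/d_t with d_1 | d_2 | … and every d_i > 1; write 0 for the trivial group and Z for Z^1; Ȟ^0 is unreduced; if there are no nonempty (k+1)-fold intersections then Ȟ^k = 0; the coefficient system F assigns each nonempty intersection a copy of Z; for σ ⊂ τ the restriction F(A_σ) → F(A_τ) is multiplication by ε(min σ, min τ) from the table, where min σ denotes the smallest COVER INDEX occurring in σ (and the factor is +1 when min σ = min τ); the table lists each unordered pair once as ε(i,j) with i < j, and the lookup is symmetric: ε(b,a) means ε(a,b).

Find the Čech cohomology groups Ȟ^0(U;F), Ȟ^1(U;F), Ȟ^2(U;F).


nonempty intersections:
  A12={q,s,t,u} A13={t,u} A14={u} A23={r,t,u} A24={u} A34={u}
  A123={t,u} A124={u} A134={u} A234={u}
  A1234={u}
C dims 4,6,4,1; δ0: rk 3, SNF 1^3; δ1: rk 3, SNF 1^3; δ2: rk 1, SNF 1^1
Ȟ^0: (4−3)−0=1 ⇒ Z
Ȟ^1: (6−3)−3=0 ⇒ 0
Ȟ^2: (4−1)−3=0 ⇒ 0

Ȟ^0 = Z; Ȟ^1 = 0; Ȟ^2 = 0


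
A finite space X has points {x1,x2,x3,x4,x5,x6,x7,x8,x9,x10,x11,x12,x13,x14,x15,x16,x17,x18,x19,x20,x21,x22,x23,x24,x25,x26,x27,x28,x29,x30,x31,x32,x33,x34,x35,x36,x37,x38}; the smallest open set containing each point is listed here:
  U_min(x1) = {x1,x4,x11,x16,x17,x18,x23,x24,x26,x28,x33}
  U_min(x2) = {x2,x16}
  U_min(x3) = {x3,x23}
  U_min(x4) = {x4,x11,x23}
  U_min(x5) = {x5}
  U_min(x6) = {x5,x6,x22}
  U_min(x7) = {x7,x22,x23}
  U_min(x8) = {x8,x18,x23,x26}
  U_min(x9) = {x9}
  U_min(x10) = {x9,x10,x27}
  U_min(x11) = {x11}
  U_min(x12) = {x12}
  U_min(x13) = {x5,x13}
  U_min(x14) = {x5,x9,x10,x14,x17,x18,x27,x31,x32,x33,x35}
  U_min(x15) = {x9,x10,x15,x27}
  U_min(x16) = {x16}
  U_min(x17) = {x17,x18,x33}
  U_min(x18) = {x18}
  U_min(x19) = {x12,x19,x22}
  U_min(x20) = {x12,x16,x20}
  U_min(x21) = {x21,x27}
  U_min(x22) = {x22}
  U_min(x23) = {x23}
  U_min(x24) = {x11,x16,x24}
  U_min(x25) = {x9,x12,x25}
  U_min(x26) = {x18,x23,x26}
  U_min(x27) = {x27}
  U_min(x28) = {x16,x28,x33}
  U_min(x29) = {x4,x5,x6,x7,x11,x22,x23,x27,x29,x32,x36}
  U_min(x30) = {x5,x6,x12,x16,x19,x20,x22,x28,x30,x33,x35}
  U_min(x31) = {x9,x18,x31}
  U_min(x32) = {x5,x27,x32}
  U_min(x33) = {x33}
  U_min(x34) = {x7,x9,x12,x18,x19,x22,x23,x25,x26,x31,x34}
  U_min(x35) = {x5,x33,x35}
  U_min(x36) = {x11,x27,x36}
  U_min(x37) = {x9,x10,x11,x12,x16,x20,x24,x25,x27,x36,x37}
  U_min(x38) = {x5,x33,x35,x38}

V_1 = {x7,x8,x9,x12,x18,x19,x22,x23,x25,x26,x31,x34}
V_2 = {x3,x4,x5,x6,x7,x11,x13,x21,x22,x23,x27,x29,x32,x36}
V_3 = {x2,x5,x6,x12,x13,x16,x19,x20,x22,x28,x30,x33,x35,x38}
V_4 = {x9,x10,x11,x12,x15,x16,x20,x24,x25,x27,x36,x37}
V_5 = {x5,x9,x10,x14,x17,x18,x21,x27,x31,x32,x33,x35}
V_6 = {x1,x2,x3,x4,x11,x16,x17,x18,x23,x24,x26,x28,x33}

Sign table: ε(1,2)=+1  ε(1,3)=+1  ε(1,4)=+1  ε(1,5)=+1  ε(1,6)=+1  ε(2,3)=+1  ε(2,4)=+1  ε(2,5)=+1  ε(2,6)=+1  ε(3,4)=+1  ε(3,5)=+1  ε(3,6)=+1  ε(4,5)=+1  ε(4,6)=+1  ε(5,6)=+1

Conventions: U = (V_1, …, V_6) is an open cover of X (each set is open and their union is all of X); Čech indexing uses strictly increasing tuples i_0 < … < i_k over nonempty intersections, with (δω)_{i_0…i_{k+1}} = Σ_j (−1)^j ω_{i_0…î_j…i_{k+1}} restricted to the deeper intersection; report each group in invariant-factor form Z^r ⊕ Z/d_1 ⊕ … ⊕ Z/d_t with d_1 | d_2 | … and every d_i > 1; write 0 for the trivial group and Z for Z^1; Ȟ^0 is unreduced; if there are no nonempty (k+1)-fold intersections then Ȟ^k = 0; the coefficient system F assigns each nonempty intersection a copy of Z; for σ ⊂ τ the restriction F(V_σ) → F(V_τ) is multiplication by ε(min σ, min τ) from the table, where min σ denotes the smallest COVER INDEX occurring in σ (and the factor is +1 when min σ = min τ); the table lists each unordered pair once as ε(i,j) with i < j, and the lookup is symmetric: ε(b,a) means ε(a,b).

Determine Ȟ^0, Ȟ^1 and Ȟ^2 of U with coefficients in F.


Ȟ^0 ≅ Z; Ȟ^1 ≅ 0; Ȟ^2 ≅ Z/2

nonempty intersections:
  V12={x7,x22,x23} V13={x12,x19,x22} V14={x9,x12,x25} V15={x9,x18,x31} V16={x18,x23,x26} V23={x5,x6,x13,x22} V24={x11,x27,x36} V25={x5,x21,x27,x32} V26={x3,x4,x11,x23} V34={x12,x16,x20} V35={x5,x33,x35} V36={x2,x16,x28,x33} V45={x9,x10,x27} V46={x11,x16,x24} V56={x17,x18,x33}
  V123={x22} V126={x23} V134={x12} V145={x9} V156={x18} V235={x5} V245={x27} V246={x11} V346={x16} V356={x33}
C dims 6,15,10; δ0: rk 5, SNF 1^5; δ1: rk 10, SNF 1^9·2
Ȟ^0: (6−5)−0=1 ⇒ Z
Ȟ^1: (15−10)−5=0 ⇒ 0
Ȟ^2: (10−0)−10=0 plus torsion [2] ⇒ Z/2


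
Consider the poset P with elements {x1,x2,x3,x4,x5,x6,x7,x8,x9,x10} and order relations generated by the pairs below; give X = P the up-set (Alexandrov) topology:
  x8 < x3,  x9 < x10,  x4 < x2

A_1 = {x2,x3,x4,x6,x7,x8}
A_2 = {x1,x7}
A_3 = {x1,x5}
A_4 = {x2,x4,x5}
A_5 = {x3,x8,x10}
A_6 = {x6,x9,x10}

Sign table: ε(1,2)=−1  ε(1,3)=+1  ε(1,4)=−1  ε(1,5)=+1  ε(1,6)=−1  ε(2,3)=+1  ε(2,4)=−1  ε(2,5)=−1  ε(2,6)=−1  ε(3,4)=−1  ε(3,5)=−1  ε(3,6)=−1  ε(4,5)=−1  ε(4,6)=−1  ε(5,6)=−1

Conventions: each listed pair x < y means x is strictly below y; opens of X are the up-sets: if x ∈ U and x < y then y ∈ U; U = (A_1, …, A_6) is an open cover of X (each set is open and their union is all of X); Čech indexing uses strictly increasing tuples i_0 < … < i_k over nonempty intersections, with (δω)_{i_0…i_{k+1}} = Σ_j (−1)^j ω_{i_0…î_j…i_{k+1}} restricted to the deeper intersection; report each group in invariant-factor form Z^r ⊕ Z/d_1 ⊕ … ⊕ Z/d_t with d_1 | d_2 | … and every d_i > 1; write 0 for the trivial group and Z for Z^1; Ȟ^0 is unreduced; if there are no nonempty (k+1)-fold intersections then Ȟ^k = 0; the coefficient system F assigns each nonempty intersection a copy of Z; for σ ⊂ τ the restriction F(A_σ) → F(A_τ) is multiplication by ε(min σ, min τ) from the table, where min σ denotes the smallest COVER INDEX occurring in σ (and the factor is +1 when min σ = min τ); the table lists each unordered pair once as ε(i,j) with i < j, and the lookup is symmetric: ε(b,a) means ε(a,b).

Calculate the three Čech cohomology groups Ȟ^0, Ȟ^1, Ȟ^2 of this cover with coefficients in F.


nerve simplices:
  A12={x7} A14={x2,x4} A15={x3,x8} A16={x6} A23={x1} A34={x5} A56={x10}
C dims 6,7; δ0: rk 6, SNF 1^5·2
degree 0: 6−6−0 = 0 → Ȟ^0 ≅ 0
degree 1: 7−0−6 = 1 plus torsion [2] → Ȟ^1 ≅ Z ⊕ Z/2
degree 2: 0−0−0 = 0 → Ȟ^2 ≅ 0

Ȟ^0 = 0, Ȟ^1 = Z ⊕ Z/2 and Ȟ^2 = 0


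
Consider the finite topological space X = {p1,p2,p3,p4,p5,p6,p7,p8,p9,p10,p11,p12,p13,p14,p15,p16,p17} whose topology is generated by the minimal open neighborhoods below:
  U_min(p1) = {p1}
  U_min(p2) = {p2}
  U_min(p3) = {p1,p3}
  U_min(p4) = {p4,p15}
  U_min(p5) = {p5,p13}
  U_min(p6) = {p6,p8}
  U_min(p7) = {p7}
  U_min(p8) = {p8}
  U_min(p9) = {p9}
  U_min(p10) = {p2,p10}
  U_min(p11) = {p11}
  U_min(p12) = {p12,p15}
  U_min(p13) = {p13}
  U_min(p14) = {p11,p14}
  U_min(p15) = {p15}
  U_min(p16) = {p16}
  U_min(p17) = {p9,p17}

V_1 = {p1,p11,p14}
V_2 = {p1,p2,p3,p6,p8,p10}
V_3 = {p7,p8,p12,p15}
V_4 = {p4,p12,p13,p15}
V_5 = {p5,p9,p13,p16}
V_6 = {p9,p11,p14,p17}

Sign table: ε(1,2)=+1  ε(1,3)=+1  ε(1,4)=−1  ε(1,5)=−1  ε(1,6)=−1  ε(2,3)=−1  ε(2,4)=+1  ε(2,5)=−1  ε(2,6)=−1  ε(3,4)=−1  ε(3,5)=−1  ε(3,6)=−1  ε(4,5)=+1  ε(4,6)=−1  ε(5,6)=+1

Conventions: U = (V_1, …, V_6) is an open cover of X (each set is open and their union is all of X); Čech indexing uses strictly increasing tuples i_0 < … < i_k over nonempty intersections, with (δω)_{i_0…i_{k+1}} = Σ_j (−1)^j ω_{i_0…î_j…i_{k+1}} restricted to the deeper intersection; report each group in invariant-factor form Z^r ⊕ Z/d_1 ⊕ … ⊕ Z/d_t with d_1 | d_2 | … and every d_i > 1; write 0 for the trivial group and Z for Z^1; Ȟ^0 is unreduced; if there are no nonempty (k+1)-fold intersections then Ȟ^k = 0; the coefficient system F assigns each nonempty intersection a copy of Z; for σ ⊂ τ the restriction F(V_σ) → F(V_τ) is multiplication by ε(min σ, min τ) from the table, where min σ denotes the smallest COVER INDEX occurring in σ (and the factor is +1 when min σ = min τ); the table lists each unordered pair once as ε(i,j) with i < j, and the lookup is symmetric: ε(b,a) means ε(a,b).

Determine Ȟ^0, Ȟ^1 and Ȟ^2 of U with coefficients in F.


nonempty intersections:
  V12={p1} V16={p11,p14} V23={p8} V34={p12,p15} V45={p13} V56={p9}
C dims 6,6; δ0: rk 6, SNF 1^5·2
Ȟ^0: (6−6)−0=0 ⇒ 0
Ȟ^1: (6−0)−6=0 plus torsion [2] ⇒ Z/2
Ȟ^2: (0−0)−0=0 ⇒ 0

Ȟ^0(U;F) ≅ 0,  Ȟ^1(U;F) ≅ Z/2,  Ȟ^2(U;F) ≅ 0
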